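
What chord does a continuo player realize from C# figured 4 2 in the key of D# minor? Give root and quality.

The figures 4 2 indicate a seventh chord in third inversion.
In third inversion the root lies a second above the bass: a second above C# in D# minor is D#.
The chord tones are C#, D#, F#, A#, giving D# minor seventh.

D# minor seventh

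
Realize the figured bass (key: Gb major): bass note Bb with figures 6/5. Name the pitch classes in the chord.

Bb, Db, F, Gb

The written figures 6/5 are shorthand for 6/5/3: the 3 is implied.
A third above Bb in this key is Db.
A fifth above Bb in this key is F.
A sixth above Bb in this key is Gb.
Together with the bass Bb, this spells Gb major seventh in first inversion.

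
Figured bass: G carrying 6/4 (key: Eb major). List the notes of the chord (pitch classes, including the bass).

A fourth above G in this key is C.
A sixth above G in this key is Eb.
Together with the bass G, this spells C minor in second inversion.

G, C, Eb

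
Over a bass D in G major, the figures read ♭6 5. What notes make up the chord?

The written figures ♭6 5 are shorthand for 6/5/3: the 3 is implied.
A third above D in this key is F#.
A fifth above D in this key is A.
A sixth above D in this key is B, lowered to Bb by the flat.
Together with the bass D, this spells Bb augmented major seventh in first inversion.

D, F#, A, Bb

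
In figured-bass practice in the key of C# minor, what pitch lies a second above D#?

E

Counting 1 letter step above D# lands on E; in C# minor, that letter is E.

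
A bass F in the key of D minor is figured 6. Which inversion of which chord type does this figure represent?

6 is shorthand for 6/3.
Intervals of 6/3 above the bass form a triad; the bass is the third, so this is first inversion.

triad, first inversion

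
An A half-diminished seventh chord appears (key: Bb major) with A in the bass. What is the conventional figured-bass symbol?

7

A is the root of A half-diminished seventh, so the chord is in root position.
A seventh chord in root position is figured 7/5/3, conventionally abbreviated 7.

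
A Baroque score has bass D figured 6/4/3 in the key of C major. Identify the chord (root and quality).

G dominant seventh

The figures 6/4/3 indicate a seventh chord in second inversion.
In second inversion the root lies a fourth above the bass: a fourth above D in C major is G.
The chord tones are D, F, G, B, giving G dominant seventh.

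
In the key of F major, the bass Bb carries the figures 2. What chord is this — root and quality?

C dominant seventh

The figures 2 indicate a seventh chord in third inversion.
In third inversion the root lies a second above the bass: a second above Bb in F major is C.
The chord tones are Bb, C, E, G, giving C dominant seventh.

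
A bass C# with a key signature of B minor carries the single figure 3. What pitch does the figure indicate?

Counting 2 letter steps above C# lands on E; in B minor, that letter is E.

E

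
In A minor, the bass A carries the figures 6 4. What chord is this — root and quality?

The figures 6 4 indicate a triad in second inversion.
In second inversion the root lies a fourth above the bass: a fourth above A in A minor is D.
The chord tones are A, D, F, giving D minor.

D minor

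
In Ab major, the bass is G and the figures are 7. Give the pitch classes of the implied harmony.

G, Bb, Db, F

The written figures 7 are shorthand for 7/5/3: the 5/3 are implied.
A third above G in this key is Bb.
A fifth above G in this key is Db.
A seventh above G in this key is F.
Together with the bass G, this spells G half-diminished seventh in root position.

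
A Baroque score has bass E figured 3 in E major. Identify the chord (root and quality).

E major

The figures 3 indicate a triad in root position.
In root position the bass is the root, so the root is E.
The chord tones are E, G#, B, giving E major.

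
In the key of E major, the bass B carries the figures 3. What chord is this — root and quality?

B major

The figures 3 indicate a triad in root position.
In root position the bass is the root, so the root is B.
The chord tones are B, D#, F#, giving B major.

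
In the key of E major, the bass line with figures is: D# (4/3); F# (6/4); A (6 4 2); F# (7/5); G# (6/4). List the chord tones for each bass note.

D#, F#, G#, B | F#, B, D# | A, B, D#, F# | F#, A, C#, E | G#, C#, E

D# (6/4/3): D#, F#, G#, B.
F# (6/4): F#, B, D#.
A (6/4/2): A, B, D#, F#.
F# (7/5/3): F#, A, C#, E.
G# (6/4): G#, C#, E.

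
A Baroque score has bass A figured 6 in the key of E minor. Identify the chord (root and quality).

F# diminished

The figures 6 indicate a triad in first inversion.
In first inversion the root lies a sixth above the bass: a sixth above A in E minor is F#.
The chord tones are A, C, F#, giving F# diminished.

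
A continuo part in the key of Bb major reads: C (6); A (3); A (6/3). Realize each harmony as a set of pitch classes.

C (6/3): C, Eb, A.
A (5/3): A, C, Eb.
A (6/3): A, C, F.

C, Eb, A | A, C, Eb | A, C, F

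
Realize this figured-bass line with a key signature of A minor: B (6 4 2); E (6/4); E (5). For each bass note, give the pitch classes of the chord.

B (6/4/2): B, C, E, G.
E (6/4): E, A, C.
E (5/3): E, G, B.

B, C, E, G | E, A, C | E, G, B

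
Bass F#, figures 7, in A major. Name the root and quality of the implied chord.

F# minor seventh

The figures 7 indicate a seventh chord in root position.
In root position the bass is the root, so the root is F#.
The chord tones are F#, A, C#, E, giving F# minor seventh.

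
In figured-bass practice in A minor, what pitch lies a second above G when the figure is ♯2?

Counting 1 letter step above G lands on A; in A minor, that letter is A.
The #2 figure raises it a semitone, giving A#.

A#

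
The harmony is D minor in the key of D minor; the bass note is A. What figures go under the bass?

6/4

A is the fifth of D minor, so the chord is in second inversion.
A triad in second inversion is figured 6/4, conventionally abbreviated 6/4.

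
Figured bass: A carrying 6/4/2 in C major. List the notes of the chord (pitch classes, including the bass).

A, B, D, F

A second above A in this key is B.
A fourth above A in this key is D.
A sixth above A in this key is F.
Together with the bass A, this spells B half-diminished seventh in third inversion.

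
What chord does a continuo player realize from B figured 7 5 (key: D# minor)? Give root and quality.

B major seventh

The figures 7 5 indicate a seventh chord in root position.
In root position the bass is the root, so the root is B.
The chord tones are B, D#, F#, A#, giving B major seventh.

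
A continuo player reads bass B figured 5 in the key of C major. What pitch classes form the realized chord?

The written figures 5 are shorthand for 5/3: the 3 is implied.
A third above B in this key is D.
A fifth above B in this key is F.
Together with the bass B, this spells B diminished in root position.

B, D, F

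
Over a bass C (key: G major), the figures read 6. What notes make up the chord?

The written figures 6 are shorthand for 6/3: the 3 is implied.
A third above C in this key is E.
A sixth above C in this key is A.
Together with the bass C, this spells A minor in first inversion.

C, E, A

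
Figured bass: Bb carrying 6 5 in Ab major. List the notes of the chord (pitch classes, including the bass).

The written figures 6 5 are shorthand for 6/5/3: the 3 is implied.
A third above Bb in this key is Db.
A fifth above Bb in this key is F.
A sixth above Bb in this key is G.
Together with the bass Bb, this spells G half-diminished seventh in first inversion.

Bb, Db, F, G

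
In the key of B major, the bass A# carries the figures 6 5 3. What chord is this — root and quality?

F# dominant seventh

The figures 6 5 3 indicate a seventh chord in first inversion.
In first inversion the root lies a sixth above the bass: a sixth above A# in B major is F#.
The chord tones are A#, C#, E, F#, giving F# dominant seventh.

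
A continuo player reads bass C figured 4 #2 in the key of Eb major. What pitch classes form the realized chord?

The written figures 4 #2 are shorthand for 6/4/2: the 6 is implied.
A second above C in this key is D, raised to D# by the sharp.
A fourth above C in this key is F.
A sixth above C in this key is Ab.

C, D#, F, Ab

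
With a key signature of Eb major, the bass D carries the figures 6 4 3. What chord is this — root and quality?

G minor seventh

The figures 6 4 3 indicate a seventh chord in second inversion.
In second inversion the root lies a fourth above the bass: a fourth above D in Eb major is G.
The chord tones are D, F, G, Bb, giving G minor seventh.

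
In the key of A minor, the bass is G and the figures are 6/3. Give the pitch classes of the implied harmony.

G, B, E

A third above G in this key is B.
A sixth above G in this key is E.
Together with the bass G, this spells E minor in first inversion.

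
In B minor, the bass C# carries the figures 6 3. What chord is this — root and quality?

A major

The figures 6 3 indicate a triad in first inversion.
In first inversion the root lies a sixth above the bass: a sixth above C# in B minor is A.
The chord tones are C#, E, A, giving A major.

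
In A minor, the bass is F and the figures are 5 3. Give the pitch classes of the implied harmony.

A third above F in this key is A.
A fifth above F in this key is C.
Together with the bass F, this spells F major in root position.

F, A, C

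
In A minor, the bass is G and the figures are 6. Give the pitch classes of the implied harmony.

The written figures 6 are shorthand for 6/3: the 3 is implied.
A third above G in this key is B.
A sixth above G in this key is E.
Together with the bass G, this spells E minor in first inversion.

G, B, E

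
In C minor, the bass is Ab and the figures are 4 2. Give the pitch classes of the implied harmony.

Ab, Bb, D, F

The written figures 4 2 are shorthand for 6/4/2: the 6 is implied.
A second above Ab in this key is Bb.
A fourth above Ab in this key is D.
A sixth above Ab in this key is F.
Together with the bass Ab, this spells Bb dominant seventh in third inversion.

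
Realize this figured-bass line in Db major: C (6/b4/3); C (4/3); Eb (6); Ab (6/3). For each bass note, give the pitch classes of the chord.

C (6/b4/3): C, Eb, Fb, Ab.
C (6/4/3): C, Eb, F, Ab.
Eb (6/3): Eb, Gb, C.
Ab (6/3): Ab, C, F.

C, Eb, Fb, Ab | C, Eb, F, Ab | Eb, Gb, C | Ab, C, F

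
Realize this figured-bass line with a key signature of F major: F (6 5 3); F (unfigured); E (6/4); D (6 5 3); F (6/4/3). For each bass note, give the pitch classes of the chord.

F, A, C, D | F, A, C | E, A, C | D, F, A, Bb | F, A, Bb, D

F (6/5/3): F, A, C, D.
F (5/3): F, A, C.
E (6/4): E, A, C.
D (6/5/3): D, F, A, Bb.
F (6/4/3): F, A, Bb, D.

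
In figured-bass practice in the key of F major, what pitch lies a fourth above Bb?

Counting 3 letter steps above Bb lands on E; in F major, that letter is E.

E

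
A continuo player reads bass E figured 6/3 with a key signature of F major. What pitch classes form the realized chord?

A third above E in this key is G.
A sixth above E in this key is C.
Together with the bass E, this spells C major in first inversion.

E, G, C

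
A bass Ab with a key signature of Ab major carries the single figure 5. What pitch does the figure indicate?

Counting 4 letter steps above Ab lands on E; in Ab major, that letter is Eb.

Eb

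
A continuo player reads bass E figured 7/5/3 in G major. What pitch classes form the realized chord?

A third above E in this key is G.
A fifth above E in this key is B.
A seventh above E in this key is D.
Together with the bass E, this spells E minor seventh in root position.

E, G, B, D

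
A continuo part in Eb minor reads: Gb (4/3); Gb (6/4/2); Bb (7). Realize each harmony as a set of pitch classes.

Gb (6/4/3): Gb, Bb, Cb, Eb.
Gb (6/4/2): Gb, Ab, Cb, Eb.
Bb (7/5/3): Bb, Db, F, Ab.

Gb, Bb, Cb, Eb | Gb, Ab, Cb, Eb | Bb, Db, F, Ab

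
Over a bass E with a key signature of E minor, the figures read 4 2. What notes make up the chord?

E, F#, A, C

The written figures 4 2 are shorthand for 6/4/2: the 6 is implied.
A second above E in this key is F#.
A fourth above E in this key is A.
A sixth above E in this key is C.
Together with the bass E, this spells F# half-diminished seventh in third inversion.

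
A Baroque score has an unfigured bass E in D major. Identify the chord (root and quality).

E minor

An unfigured bass indicates a triad in root position.
In root position the bass is the root, so the root is E.
The chord tones are E, G, B, giving E minor.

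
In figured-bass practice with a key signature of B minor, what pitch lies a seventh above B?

A

Counting 6 letter steps above B lands on A; in B minor, that letter is A.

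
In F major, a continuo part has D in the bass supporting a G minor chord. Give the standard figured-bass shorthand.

D is the fifth of G minor, so the chord is in second inversion.
A triad in second inversion is figured 6/4, conventionally abbreviated 6/4.

6/4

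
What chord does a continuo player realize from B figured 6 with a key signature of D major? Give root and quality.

The figures 6 indicate a triad in first inversion.
In first inversion the root lies a sixth above the bass: a sixth above B in D major is G.
The chord tones are B, D, G, giving G major.

G major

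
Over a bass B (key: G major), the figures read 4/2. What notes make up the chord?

B, C, E, G

The written figures 4/2 are shorthand for 6/4/2: the 6 is implied.
A second above B in this key is C.
A fourth above B in this key is E.
A sixth above B in this key is G.
Together with the bass B, this spells C major seventh in third inversion.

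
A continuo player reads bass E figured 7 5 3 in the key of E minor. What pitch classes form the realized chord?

A third above E in this key is G.
A fifth above E in this key is B.
A seventh above E in this key is D.
Together with the bass E, this spells E minor seventh in root position.

E, G, B, D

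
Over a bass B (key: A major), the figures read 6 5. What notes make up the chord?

B, D, F#, G#

The written figures 6 5 are shorthand for 6/5/3: the 3 is implied.
A third above B in this key is D.
A fifth above B in this key is F#.
A sixth above B in this key is G#.
Together with the bass B, this spells G# half-diminished seventh in first inversion.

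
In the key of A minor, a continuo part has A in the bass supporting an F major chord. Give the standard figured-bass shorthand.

6

A is the third of F major, so the chord is in first inversion.
A triad in first inversion is figured 6/3, conventionally abbreviated 6.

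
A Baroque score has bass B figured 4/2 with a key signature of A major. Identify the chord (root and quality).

The figures 4/2 indicate a seventh chord in third inversion.
In third inversion the root lies a second above the bass: a second above B in A major is C#.
The chord tones are B, C#, E, G#, giving C# minor seventh.

C# minor seventh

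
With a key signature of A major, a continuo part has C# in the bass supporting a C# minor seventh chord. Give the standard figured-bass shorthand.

7

C# is the root of C# minor seventh, so the chord is in root position.
A seventh chord in root position is figured 7/5/3, conventionally abbreviated 7.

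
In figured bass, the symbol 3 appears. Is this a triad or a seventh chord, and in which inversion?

3 is shorthand for 5/3.
Intervals of 5/3 above the bass form a triad; the bass is the root, so this is root position.

triad, root position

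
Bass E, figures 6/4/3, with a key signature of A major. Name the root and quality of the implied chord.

The figures 6/4/3 indicate a seventh chord in second inversion.
In second inversion the root lies a fourth above the bass: a fourth above E in A major is A.
The chord tones are E, G#, A, C#, giving A major seventh.

A major seventh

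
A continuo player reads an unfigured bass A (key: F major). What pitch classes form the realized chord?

An unfigured bass implies 5/3.
A third above A in this key is C.
A fifth above A in this key is E.
Together with the bass A, this spells A minor in root position.

A, C, E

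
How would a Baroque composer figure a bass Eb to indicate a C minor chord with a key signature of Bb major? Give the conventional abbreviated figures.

Eb is the third of C minor, so the chord is in first inversion.
A triad in first inversion is figured 6/3, conventionally abbreviated 6.

6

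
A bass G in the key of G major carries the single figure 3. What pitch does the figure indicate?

B

Counting 2 letter steps above G lands on B; in G major, that letter is B.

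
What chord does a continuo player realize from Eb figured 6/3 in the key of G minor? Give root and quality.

C minor

The figures 6/3 indicate a triad in first inversion.
In first inversion the root lies a sixth above the bass: a sixth above Eb in G minor is C.
The chord tones are Eb, G, C, giving C minor.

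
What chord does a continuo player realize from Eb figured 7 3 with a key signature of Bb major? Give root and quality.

The figures 7 3 indicate a seventh chord in root position.
In root position the bass is the root, so the root is Eb.
The chord tones are Eb, G, Bb, D, giving Eb major seventh.

Eb major seventh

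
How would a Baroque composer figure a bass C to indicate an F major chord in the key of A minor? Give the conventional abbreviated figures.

6/4

C is the fifth of F major, so the chord is in second inversion.
A triad in second inversion is figured 6/4, conventionally abbreviated 6/4.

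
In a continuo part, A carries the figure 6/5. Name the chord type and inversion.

6/5 is shorthand for 6/5/3.
Intervals of 6/5/3 above the bass form a seventh chord; the bass is the third, so this is first inversion.

seventh chord, first inversion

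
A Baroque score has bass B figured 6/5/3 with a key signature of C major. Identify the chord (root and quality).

The figures 6/5/3 indicate a seventh chord in first inversion.
In first inversion the root lies a sixth above the bass: a sixth above B in C major is G.
The chord tones are B, D, F, G, giving G dominant seventh.

G dominant seventh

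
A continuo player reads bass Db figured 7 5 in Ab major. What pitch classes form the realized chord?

Db, F, Ab, C

The written figures 7 5 are shorthand for 7/5/3: the 3 is implied.
A third above Db in this key is F.
A fifth above Db in this key is Ab.
A seventh above Db in this key is C.
Together with the bass Db, this spells Db major seventh in root position.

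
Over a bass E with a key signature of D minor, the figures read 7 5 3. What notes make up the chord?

A third above E in this key is G.
A fifth above E in this key is Bb.
A seventh above E in this key is D.
Together with the bass E, this spells E half-diminished seventh in root position.

E, G, Bb, D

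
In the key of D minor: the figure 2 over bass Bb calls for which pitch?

Counting 1 letter step above Bb lands on C; in D minor, that letter is C.

C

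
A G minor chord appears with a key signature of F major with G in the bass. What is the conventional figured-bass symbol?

G is the root of G minor, so the chord is in root position.
A triad in root position is figured 5/3, conventionally abbreviated (no figures — root-position triad).

no figures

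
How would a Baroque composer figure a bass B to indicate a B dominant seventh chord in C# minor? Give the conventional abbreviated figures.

7

B is the root of B dominant seventh, so the chord is in root position.
A seventh chord in root position is figured 7/5/3, conventionally abbreviated 7.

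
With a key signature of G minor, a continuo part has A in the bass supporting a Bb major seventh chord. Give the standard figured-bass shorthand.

A is the seventh of Bb major seventh, so the chord is in third inversion.
A seventh chord in third inversion is figured 6/4/2, conventionally abbreviated 4/2.

4/2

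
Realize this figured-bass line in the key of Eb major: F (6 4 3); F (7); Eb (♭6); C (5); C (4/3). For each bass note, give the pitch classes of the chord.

F (6/4/3): F, Ab, Bb, D.
F (7/5/3): F, Ab, C, Eb.
Eb (b6/3): Eb, G, Cb.
C (5/3): C, Eb, G.
C (6/4/3): C, Eb, F, Ab.

F, Ab, Bb, D | F, Ab, C, Eb | Eb, G, Cb | C, Eb, G | C, Eb, F, Ab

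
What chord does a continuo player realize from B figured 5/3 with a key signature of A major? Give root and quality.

B minor

The figures 5/3 indicate a triad in root position.
In root position the bass is the root, so the root is B.
The chord tones are B, D, F#, giving B minor.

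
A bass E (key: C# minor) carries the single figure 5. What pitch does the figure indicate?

Counting 4 letter steps above E lands on B; in C# minor, that letter is B.

B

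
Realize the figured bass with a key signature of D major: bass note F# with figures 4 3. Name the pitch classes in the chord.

The written figures 4 3 are shorthand for 6/4/3: the 6 is implied.
A third above F# in this key is A.
A fourth above F# in this key is B.
A sixth above F# in this key is D.
Together with the bass F#, this spells B minor seventh in second inversion.

F#, A, B, D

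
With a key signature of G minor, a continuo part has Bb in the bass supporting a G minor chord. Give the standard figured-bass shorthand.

6

Bb is the third of G minor, so the chord is in first inversion.
A triad in first inversion is figured 6/3, conventionally abbreviated 6.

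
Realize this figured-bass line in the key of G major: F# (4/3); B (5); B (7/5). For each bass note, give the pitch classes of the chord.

F# (6/4/3): F#, A, B, D.
B (5/3): B, D, F#.
B (7/5/3): B, D, F#, A.

F#, A, B, D | B, D, F# | B, D, F#, A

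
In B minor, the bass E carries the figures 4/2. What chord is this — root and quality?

F# minor seventh

The figures 4/2 indicate a seventh chord in third inversion.
In third inversion the root lies a second above the bass: a second above E in B minor is F#.
The chord tones are E, F#, A, C#, giving F# minor seventh.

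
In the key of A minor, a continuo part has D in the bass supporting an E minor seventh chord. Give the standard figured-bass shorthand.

D is the seventh of E minor seventh, so the chord is in third inversion.
A seventh chord in third inversion is figured 6/4/2, conventionally abbreviated 4/2.

4/2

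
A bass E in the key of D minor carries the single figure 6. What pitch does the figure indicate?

C

Counting 5 letter steps above E lands on C; in D minor, that letter is C.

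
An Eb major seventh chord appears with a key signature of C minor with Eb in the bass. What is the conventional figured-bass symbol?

Eb is the root of Eb major seventh, so the chord is in root position.
A seventh chord in root position is figured 7/5/3, conventionally abbreviated 7.

7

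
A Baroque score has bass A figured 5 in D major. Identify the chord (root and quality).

A major

The figures 5 indicate a triad in root position.
In root position the bass is the root, so the root is A.
The chord tones are A, C#, E, giving A major.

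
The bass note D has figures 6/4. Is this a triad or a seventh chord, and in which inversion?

triad, second inversion

Intervals of 6/4 above the bass form a triad; the bass is the fifth, so this is second inversion.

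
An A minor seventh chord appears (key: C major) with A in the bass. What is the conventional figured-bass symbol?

7

A is the root of A minor seventh, so the chord is in root position.
A seventh chord in root position is figured 7/5/3, conventionally abbreviated 7.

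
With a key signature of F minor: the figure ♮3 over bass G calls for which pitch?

Counting 2 letter steps above G lands on B; in F minor, that letter is Bb.
The ♮3 figure makes it natural, giving B.

B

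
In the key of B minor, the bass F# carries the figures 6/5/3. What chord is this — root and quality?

The figures 6/5/3 indicate a seventh chord in first inversion.
In first inversion the root lies a sixth above the bass: a sixth above F# in B minor is D.
The chord tones are F#, A, C#, D, giving D major seventh.

D major seventh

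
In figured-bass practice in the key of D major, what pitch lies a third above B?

D

Counting 2 letter steps above B lands on D; in D major, that letter is D.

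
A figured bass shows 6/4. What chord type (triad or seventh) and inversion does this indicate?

Intervals of 6/4 above the bass form a triad; the bass is the fifth, so this is second inversion.

triad, second inversion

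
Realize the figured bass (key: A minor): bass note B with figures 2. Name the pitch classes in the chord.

B, C, E, G

The written figures 2 are shorthand for 6/4/2: the 6/4 are implied.
A second above B in this key is C.
A fourth above B in this key is E.
A sixth above B in this key is G.
Together with the bass B, this spells C major seventh in third inversion.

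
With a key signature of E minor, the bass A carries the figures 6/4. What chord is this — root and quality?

D major

The figures 6/4 indicate a triad in second inversion.
In second inversion the root lies a fourth above the bass: a fourth above A in E minor is D.
The chord tones are A, D, F#, giving D major.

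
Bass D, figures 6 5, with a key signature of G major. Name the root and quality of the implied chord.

The figures 6 5 indicate a seventh chord in first inversion.
In first inversion the root lies a sixth above the bass: a sixth above D in G major is B.
The chord tones are D, F#, A, B, giving B minor seventh.

B minor seventh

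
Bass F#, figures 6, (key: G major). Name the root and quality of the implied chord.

D major

The figures 6 indicate a triad in first inversion.
In first inversion the root lies a sixth above the bass: a sixth above F# in G major is D.
The chord tones are F#, A, D, giving D major.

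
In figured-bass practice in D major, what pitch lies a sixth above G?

E

Counting 5 letter steps above G lands on E; in D major, that letter is E.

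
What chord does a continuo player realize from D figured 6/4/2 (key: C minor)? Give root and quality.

The figures 6/4/2 indicate a seventh chord in third inversion.
In third inversion the root lies a second above the bass: a second above D in C minor is Eb.
The chord tones are D, Eb, G, Bb, giving Eb major seventh.

Eb major seventh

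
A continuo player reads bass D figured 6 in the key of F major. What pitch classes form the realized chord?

D, F, Bb

The written figures 6 are shorthand for 6/3: the 3 is implied.
A third above D in this key is F.
A sixth above D in this key is Bb.
Together with the bass D, this spells Bb major in first inversion.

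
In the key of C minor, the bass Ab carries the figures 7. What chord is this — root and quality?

Ab major seventh

The figures 7 indicate a seventh chord in root position.
In root position the bass is the root, so the root is Ab.
The chord tones are Ab, C, Eb, G, giving Ab major seventh.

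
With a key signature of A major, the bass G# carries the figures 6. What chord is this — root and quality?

The figures 6 indicate a triad in first inversion.
In first inversion the root lies a sixth above the bass: a sixth above G# in A major is E.
The chord tones are G#, B, E, giving E major.

E major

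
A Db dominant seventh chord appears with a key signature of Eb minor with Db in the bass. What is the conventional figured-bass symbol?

7

Db is the root of Db dominant seventh, so the chord is in root position.
A seventh chord in root position is figured 7/5/3, conventionally abbreviated 7.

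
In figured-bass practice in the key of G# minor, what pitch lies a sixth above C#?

Counting 5 letter steps above C# lands on A; in G# minor, that letter is A#.

A#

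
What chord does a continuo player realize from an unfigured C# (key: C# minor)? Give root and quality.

C# minor

An unfigured bass indicates a triad in root position.
In root position the bass is the root, so the root is C#.
The chord tones are C#, E, G#, giving C# minor.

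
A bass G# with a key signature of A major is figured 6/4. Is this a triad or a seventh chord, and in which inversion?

Intervals of 6/4 above the bass form a triad; the bass is the fifth, so this is second inversion.

triad, second inversion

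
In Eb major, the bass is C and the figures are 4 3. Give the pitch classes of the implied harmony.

C, Eb, F, Ab

The written figures 4 3 are shorthand for 6/4/3: the 6 is implied.
A third above C in this key is Eb.
A fourth above C in this key is F.
A sixth above C in this key is Ab.
Together with the bass C, this spells F minor seventh in second inversion.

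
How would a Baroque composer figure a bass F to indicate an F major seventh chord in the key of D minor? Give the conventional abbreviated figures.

F is the root of F major seventh, so the chord is in root position.
A seventh chord in root position is figured 7/5/3, conventionally abbreviated 7.

7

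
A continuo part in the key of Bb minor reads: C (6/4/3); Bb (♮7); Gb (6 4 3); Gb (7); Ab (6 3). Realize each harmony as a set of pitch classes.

C, Eb, F, Ab | Bb, Db, F, A | Gb, Bb, C, Eb | Gb, Bb, Db, F | Ab, C, F

C (6/4/3): C, Eb, F, Ab.
Bb (♮7/5/3): Bb, Db, F, A.
Gb (6/4/3): Gb, Bb, C, Eb.
Gb (7/5/3): Gb, Bb, Db, F.
Ab (6/3): Ab, C, F.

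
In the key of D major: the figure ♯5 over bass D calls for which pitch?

Counting 4 letter steps above D lands on A; in D major, that letter is A.
The #5 figure raises it a semitone, giving A#.

A#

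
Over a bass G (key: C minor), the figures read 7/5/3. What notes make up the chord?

A third above G in this key is Bb.
A fifth above G in this key is D.
A seventh above G in this key is F.
Together with the bass G, this spells G minor seventh in root position.

G, Bb, D, F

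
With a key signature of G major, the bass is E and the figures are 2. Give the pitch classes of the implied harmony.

E, F#, A, C

The written figures 2 are shorthand for 6/4/2: the 6/4 are implied.
A second above E in this key is F#.
A fourth above E in this key is A.
A sixth above E in this key is C.
Together with the bass E, this spells F# half-diminished seventh in third inversion.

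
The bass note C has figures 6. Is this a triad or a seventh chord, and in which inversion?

triad, first inversion

6 is shorthand for 6/3.
Intervals of 6/3 above the bass form a triad; the bass is the third, so this is first inversion.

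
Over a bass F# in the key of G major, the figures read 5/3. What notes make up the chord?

F#, A, C

A third above F# in this key is A.
A fifth above F# in this key is C.
Together with the bass F#, this spells F# diminished in root position.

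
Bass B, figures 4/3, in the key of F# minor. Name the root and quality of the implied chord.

The figures 4/3 indicate a seventh chord in second inversion.
In second inversion the root lies a fourth above the bass: a fourth above B in F# minor is E.
The chord tones are B, D, E, G#, giving E dominant seventh.

E dominant seventh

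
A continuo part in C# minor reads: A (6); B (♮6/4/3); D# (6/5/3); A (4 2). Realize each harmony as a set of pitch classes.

A (6/3): A, C#, F#.
B (♮6/4/3): B, D#, E, G.
D# (6/5/3): D#, F#, A, B.
A (6/4/2): A, B, D#, F#.

A, C#, F# | B, D#, E, G | D#, F#, A, B | A, B, D#, F#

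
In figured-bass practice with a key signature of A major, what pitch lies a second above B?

Counting 1 letter step above B lands on C; in A major, that letter is C#.

C#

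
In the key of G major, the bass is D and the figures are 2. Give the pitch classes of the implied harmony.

D, E, G, B

The written figures 2 are shorthand for 6/4/2: the 6/4 are implied.
A second above D in this key is E.
A fourth above D in this key is G.
A sixth above D in this key is B.
Together with the bass D, this spells E minor seventh in third inversion.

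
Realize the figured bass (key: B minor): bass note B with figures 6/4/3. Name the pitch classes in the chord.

A third above B in this key is D.
A fourth above B in this key is E.
A sixth above B in this key is G.
Together with the bass B, this spells E minor seventh in second inversion.

B, D, E, G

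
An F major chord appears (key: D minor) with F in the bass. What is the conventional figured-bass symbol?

no figures

F is the root of F major, so the chord is in root position.
A triad in root position is figured 5/3, conventionally abbreviated (no figures — root-position triad).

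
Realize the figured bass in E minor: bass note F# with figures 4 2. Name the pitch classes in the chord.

F#, G, B, D

The written figures 4 2 are shorthand for 6/4/2: the 6 is implied.
A second above F# in this key is G.
A fourth above F# in this key is B.
A sixth above F# in this key is D.
Together with the bass F#, this spells G major seventh in third inversion.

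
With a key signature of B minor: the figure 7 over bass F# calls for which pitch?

Counting 6 letter steps above F# lands on E; in B minor, that letter is E.

E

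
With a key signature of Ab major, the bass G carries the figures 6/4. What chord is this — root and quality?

C minor

The figures 6/4 indicate a triad in second inversion.
In second inversion the root lies a fourth above the bass: a fourth above G in Ab major is C.
The chord tones are G, C, Eb, giving C minor.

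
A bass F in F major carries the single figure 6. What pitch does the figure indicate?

D

Counting 5 letter steps above F lands on D; in F major, that letter is D.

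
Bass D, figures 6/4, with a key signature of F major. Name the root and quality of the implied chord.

G minor

The figures 6/4 indicate a triad in second inversion.
In second inversion the root lies a fourth above the bass: a fourth above D in F major is G.
The chord tones are D, G, Bb, giving G minor.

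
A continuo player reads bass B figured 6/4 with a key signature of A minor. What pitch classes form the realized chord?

B, E, G

A fourth above B in this key is E.
A sixth above B in this key is G.
Together with the bass B, this spells E minor in second inversion.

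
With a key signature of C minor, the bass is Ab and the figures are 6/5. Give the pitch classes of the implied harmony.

Ab, C, Eb, F

The written figures 6/5 are shorthand for 6/5/3: the 3 is implied.
A third above Ab in this key is C.
A fifth above Ab in this key is Eb.
A sixth above Ab in this key is F.
Together with the bass Ab, this spells F minor seventh in first inversion.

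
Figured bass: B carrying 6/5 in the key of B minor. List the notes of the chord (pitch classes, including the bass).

B, D, F#, G

The written figures 6/5 are shorthand for 6/5/3: the 3 is implied.
A third above B in this key is D.
A fifth above B in this key is F#.
A sixth above B in this key is G.
Together with the bass B, this spells G major seventh in first inversion.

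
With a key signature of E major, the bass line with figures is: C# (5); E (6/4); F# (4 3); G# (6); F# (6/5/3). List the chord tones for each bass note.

C# (5/3): C#, E, G#.
E (6/4): E, A, C#.
F# (6/4/3): F#, A, B, D#.
G# (6/3): G#, B, E.
F# (6/5/3): F#, A, C#, D#.

C#, E, G# | E, A, C# | F#, A, B, D# | G#, B, E | F#, A, C#, D#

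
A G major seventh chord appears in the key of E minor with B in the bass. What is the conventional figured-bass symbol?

6/5

B is the third of G major seventh, so the chord is in first inversion.
A seventh chord in first inversion is figured 6/5/3, conventionally abbreviated 6/5.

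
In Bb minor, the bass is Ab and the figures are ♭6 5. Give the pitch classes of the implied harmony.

Ab, C, Eb, Fb

The written figures ♭6 5 are shorthand for 6/5/3: the 3 is implied.
A third above Ab in this key is C.
A fifth above Ab in this key is Eb.
A sixth above Ab in this key is F, lowered to Fb by the flat.
Together with the bass Ab, this spells Fb augmented major seventh in first inversion.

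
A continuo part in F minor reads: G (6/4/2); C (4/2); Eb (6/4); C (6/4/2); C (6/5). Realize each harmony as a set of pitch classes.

G (6/4/2): G, Ab, C, Eb.
C (6/4/2): C, Db, F, Ab.
Eb (6/4): Eb, Ab, C.
C (6/4/2): C, Db, F, Ab.
C (6/5/3): C, Eb, G, Ab.

G, Ab, C, Eb | C, Db, F, Ab | Eb, Ab, C | C, Db, F, Ab | C, Eb, G, Ab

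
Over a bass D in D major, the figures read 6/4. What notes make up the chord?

A fourth above D in this key is G.
A sixth above D in this key is B.
Together with the bass D, this spells G major in second inversion.

D, G, B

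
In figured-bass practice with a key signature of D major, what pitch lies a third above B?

Counting 2 letter steps above B lands on D; in D major, that letter is D.

D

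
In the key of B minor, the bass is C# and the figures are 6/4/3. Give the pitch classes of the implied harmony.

A third above C# in this key is E.
A fourth above C# in this key is F#.
A sixth above C# in this key is A.
Together with the bass C#, this spells F# minor seventh in second inversion.

C#, E, F#, A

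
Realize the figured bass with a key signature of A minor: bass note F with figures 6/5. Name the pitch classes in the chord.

The written figures 6/5 are shorthand for 6/5/3: the 3 is implied.
A third above F in this key is A.
A fifth above F in this key is C.
A sixth above F in this key is D.
Together with the bass F, this spells D minor seventh in first inversion.

F, A, C, D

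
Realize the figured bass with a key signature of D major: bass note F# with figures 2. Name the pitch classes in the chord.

F#, G, B, D

The written figures 2 are shorthand for 6/4/2: the 6/4 are implied.
A second above F# in this key is G.
A fourth above F# in this key is B.
A sixth above F# in this key is D.
Together with the bass F#, this spells G major seventh in third inversion.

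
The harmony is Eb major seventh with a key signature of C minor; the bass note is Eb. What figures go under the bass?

Eb is the root of Eb major seventh, so the chord is in root position.
A seventh chord in root position is figured 7/5/3, conventionally abbreviated 7.

7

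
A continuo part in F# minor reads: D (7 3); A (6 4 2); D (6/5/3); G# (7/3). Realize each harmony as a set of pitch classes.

D, F#, A, C# | A, B, D, F# | D, F#, A, B | G#, B, D, F#

D (7/5/3): D, F#, A, C#.
A (6/4/2): A, B, D, F#.
D (6/5/3): D, F#, A, B.
G# (7/5/3): G#, B, D, F#.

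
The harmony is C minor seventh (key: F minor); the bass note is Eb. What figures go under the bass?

Eb is the third of C minor seventh, so the chord is in first inversion.
A seventh chord in first inversion is figured 6/5/3, conventionally abbreviated 6/5.

6/5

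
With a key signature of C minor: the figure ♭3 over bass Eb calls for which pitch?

Counting 2 letter steps above Eb lands on G; in C minor, that letter is G.
The b3 figure lowers it a semitone, giving Gb.

Gb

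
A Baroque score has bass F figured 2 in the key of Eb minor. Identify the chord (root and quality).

The figures 2 indicate a seventh chord in third inversion.
In third inversion the root lies a second above the bass: a second above F in Eb minor is Gb.
The chord tones are F, Gb, Bb, Db, giving Gb major seventh.

Gb major seventh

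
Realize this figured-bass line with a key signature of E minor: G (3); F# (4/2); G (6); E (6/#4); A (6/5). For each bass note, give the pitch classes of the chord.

G (5/3): G, B, D.
F# (6/4/2): F#, G, B, D.
G (6/3): G, B, E.
E (6/#4): E, A#, C.
A (6/5/3): A, C, E, F#.

G, B, D | F#, G, B, D | G, B, E | E, A#, C | A, C, E, F#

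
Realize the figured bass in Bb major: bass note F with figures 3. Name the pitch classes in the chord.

The written figures 3 are shorthand for 5/3: the 5 is implied.
A third above F in this key is A.
A fifth above F in this key is C.
Together with the bass F, this spells F major in root position.

F, A, C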